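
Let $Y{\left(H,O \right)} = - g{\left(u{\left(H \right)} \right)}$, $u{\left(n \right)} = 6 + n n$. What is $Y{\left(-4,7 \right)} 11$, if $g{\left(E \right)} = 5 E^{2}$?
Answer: $-26620$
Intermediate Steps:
$u{\left(n \right)} = 6 + n^{2}$
$Y{\left(H,O \right)} = - 5 \left(6 + H^{2}\right)^{2}$
$Y{\left(-4,7 \right)} 11 = - 5 \left(6 + \left(-4\right)^{2}\right)^{2} \cdot 11 = - 5 \left(6 + 16\right)^{2} \cdot 11 = - 5 \cdot 22^{2} \cdot 11 = \left(-5\right) 484 \cdot 11 = \left(-2420\right) 11 = -26620$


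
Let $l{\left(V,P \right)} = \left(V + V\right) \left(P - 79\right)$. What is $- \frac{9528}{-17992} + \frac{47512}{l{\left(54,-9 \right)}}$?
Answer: $- \frac{11941903}{2671812} \approx -4.4696$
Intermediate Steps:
$l{\left(V,P \right)} = 2 V \left(-79 + P\right)$
$- \frac{9528}{-17992} + \frac{47512}{l{\left(54,-9 \right)}} = - \frac{9528}{-17992} + \frac{47512}{2 \cdot 54 \left(-79 - 9\right)} = \left(-9528\right) \left(- \frac{1}{17992}\right) + \frac{47512}{2 \cdot 54 \left(-88\right)} = \frac{1191}{2249} + \frac{47512}{-9504} = \frac{1191}{2249} + 47512 \left(- \frac{1}{9504}\right) = \frac{1191}{2249} - \frac{5939}{1188} = - \frac{11941903}{2671812}$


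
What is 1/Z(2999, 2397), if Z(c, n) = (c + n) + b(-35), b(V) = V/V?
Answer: 1/5397 ≈ 0.00018529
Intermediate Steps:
b(V) = 1
Z(c, n) = 1 + c + n (Z(c, n) = (c + n) + 1 = 1 + c + n)
1/Z(2999, 2397) = 1/(1 + 2999 + 2397) = 1/5397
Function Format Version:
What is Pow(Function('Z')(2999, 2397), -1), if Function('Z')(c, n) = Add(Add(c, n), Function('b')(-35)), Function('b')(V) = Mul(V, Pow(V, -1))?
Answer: Rational(1, 5397) ≈ 0.00018529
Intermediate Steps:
Function('b')(V) = 1
Function('Z')(c, n) = Add(1, c, n) (Function('Z')(c, n) = Add(Add(c, n), 1) = Add(1, c, n))
Pow(Function('Z')(2999, 2397), -1) = Pow(Add(1, 2999, 2397), -1) = Pow(5397, -1) = Rational(1, 5397)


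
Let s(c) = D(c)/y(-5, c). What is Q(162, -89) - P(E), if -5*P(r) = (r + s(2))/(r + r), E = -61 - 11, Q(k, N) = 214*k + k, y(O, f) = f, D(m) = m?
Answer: 25077671/720 ≈ 34830.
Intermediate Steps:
s(c) = 1 (s(c) = c/c = 1)
Q(k, N) = 215*k
E = -72
P(r) = -(1 + r)/(10*r) (P(r) = -(r + 1)/(5*(r + r)) = -(1 + r)/(5*(2*r)) = -(1 + r)*1/(2*r)/5 = -(1 + r)/(10*r))
Q(162, -89) - P(E) = 215*162 - (-1 - 1*(-72))/(10*(-72)) = 34830 - (-1)*(-1 + 72)/(10*72) = 34830 - (-1)*71/(10*72) = 34830 - 1*(-71/720) = 34830 + 71/720 = 25077671/720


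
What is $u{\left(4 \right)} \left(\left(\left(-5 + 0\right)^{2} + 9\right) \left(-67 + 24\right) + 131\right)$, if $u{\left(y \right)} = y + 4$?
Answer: $-10648$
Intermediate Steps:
$u{\left(y \right)} = 4 + y$
$u{\left(4 \right)} \left(\left(\left(-5 + 0\right)^{2} + 9\right) \left(-67 + 24\right) + 131\right) = \left(4 + 4\right) \left(\left(\left(-5 + 0\right)^{2} + 9\right) \left(-67 + 24\right) + 131\right) = 8 \left(\left(\left(-5\right)^{2} + 9\right) \left(-43\right) + 131\right) = 8 \left(\left(25 + 9\right) \left(-43\right) + 131\right) = 8 \left(34 \left(-43\right) + 131\right) = 8 \left(-1462 + 131\right) = 8 \left(-1331\right) = -10648$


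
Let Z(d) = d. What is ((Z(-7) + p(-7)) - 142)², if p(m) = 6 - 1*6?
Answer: 22201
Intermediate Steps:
p(m) = 0 (p(m) = 6 - 6 = 0)
((Z(-7) + p(-7)) - 142)² = ((-7 + 0) - 142)² = (-7 - 142)² = (-149)² = 22201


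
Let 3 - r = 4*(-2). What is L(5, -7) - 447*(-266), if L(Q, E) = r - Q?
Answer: 118908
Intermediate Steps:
r = 11 (r = 3 - 4*(-2) = 3 - 1*(-8) = 3 + 8 = 11)
L(Q, E) = 11 - Q
L(5, -7) - 447*(-266) = (11 - 1*5) - 447*(-266) = (11 - 5) + 118902 = 6 + 118902 = 118908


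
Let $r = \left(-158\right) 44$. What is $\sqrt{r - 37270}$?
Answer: $i \sqrt{44222} \approx 210.29 i$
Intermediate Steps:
$r = -6952$
$\sqrt{r - 37270} = \sqrt{-6952 - 37270} = \sqrt{-44222} = i \sqrt{44222}$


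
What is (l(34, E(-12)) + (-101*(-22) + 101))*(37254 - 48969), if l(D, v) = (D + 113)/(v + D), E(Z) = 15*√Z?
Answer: 11715*(-69690*√3 + 79129*I)/(2*(-17*I + 15*√3)) ≈ -2.7229e+7 + 23206.0*I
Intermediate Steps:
l(D, v) = (113 + D)/(D + v)
(l(34, E(-12)) + (-101*(-22) + 101))*(37254 - 48969) = ((113 + 34)/(34 + 15*√(-12)) + (-101*(-22) + 101))*(37254 - 48969) = (147/(34 + 15*(2*I*√3)) + (2222 + 101))*(-11715) = (147/(34 + 30*I*√3) + 2323)*(-11715) = (2323 + 147/(34 + 30*I*√3))*(-11715) = -27213945 - 1722105/(34 + 30*I*√3)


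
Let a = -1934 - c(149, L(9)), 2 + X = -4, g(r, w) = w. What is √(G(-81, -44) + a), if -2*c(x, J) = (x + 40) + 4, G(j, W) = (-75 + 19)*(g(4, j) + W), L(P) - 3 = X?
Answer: 5*√826/2 ≈ 71.851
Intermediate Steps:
X = -6 (X = -2 - 4 = -6)
L(P) = -3 (L(P) = 3 - 6 = -3)
G(j, W) = -56*W - 56*j (G(j, W) = (-75 + 19)*(j + W) = -56*(W + j) = -56*W - 56*j)
c(x, J) = -22 - x/2 (c(x, J) = -((x + 40) + 4)/2 = -((40 + x) + 4)/2 = -(44 + x)/2 = -22 - x/2)
a = -3675/2 (a = -1934 - (-22 - ½*149) = -1934 - (-22 - 149/2) = -1934 - 1*(-193/2) = -1934 + 193/2 = -3675/2 ≈ -1837.5)
√(G(-81, -44) + a) = √((-56*(-44) - 56*(-81)) - 3675/2) = √((2464 + 4536) - 3675/2) = √(7000 - 3675/2) = √(10325/2) = 5*√826/2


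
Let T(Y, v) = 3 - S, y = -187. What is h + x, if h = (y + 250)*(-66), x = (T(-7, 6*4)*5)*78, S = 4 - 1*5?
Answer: -2598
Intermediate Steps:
S = -1 (S = 4 - 5 = -1)
T(Y, v) = 4 (T(Y, v) = 3 - 1*(-1) = 3 + 1 = 4)
x = 1560 (x = (4*5)*78 = 20*78 = 1560)
h = -4158 (h = (-187 + 250)*(-66) = 63*(-66) = -4158)
h + x = -4158 + 1560 = -2598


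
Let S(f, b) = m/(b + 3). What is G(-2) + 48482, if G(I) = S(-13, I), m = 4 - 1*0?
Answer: 48486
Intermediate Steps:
m = 4 (m = 4 + 0 = 4)
S(f, b) = 4/(3 + b) (S(f, b) = 4/(b + 3) = 4/(3 + b))
G(I) = 4/(3 + I)
G(-2) + 48482 = 4/(3 - 2) + 48482 = 4/1 + 48482 = 4*1 + 48482 = 4 + 48482 = 48486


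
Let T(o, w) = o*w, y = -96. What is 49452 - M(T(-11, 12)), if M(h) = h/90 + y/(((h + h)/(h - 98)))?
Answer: 8173622/165 ≈ 49537.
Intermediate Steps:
M(h) = h/90 - 48*(-98 + h)/h (M(h) = h/90 - 96*(h - 98)/(h + h) = h*(1/90) - 96*(-98 + h)/(2*h) = h/90 - 96*(-98 + h)/(2*h) = h/90 - 48*(-98 + h)/h)
49452 - M(T(-11, 12)) = 49452 - (-48 + 4704/((-11*12)) + (-11*12)/90) = 49452 - (-48 + 4704/(-132) + (1/90)*(-132)) = 49452 - (-48 + 4704*(-1/132) - 22/15) = 49452 - (-48 - 392/11 - 22/15) = 49452 - 1*(-14042/165) = 49452 + 14042/165 = 8173622/165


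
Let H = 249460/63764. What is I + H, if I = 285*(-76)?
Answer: -345219695/15941 ≈ -21656.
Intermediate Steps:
H = 62365/15941 (H = 249460*(1/63764) = 62365/15941 ≈ 3.9122)
I = -21660
I + H = -21660 + 62365/15941 = -345219695/15941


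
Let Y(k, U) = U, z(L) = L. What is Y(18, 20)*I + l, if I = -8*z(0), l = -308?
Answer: -308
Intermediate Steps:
I = 0 (I = -8*0 = 0)
Y(18, 20)*I + l = 20*0 - 308 = 0 - 308 = -308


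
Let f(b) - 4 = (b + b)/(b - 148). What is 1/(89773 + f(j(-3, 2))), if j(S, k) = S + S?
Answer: 77/6912835 ≈ 1.1139e-5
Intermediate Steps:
j(S, k) = 2*S
f(b) = 4 + 2*b/(-148 + b) (f(b) = 4 + (b + b)/(b - 148) = 4 + (2*b)/(-148 + b) = 4 + 2*b/(-148 + b))
1/(89773 + f(j(-3, 2))) = 1/(89773 + 2*(-296 + 3*(2*(-3)))/(-148 + 2*(-3))) = 1/(89773 + 2*(-296 + 3*(-6))/(-148 - 6)) = 1/(89773 + 2*(-296 - 18)/(-154)) = 1/(89773 + 2*(-1/154)*(-314)) = 1/(89773 + 314/77) = 1/(6912835/77) = 77/6912835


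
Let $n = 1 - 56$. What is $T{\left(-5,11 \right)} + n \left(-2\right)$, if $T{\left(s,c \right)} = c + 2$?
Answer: $123$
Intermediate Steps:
$n = -55$
$T{\left(s,c \right)} = 2 + c$
$T{\left(-5,11 \right)} + n \left(-2\right) = \left(2 + 11\right) - -110 = 13 + 110 = 123$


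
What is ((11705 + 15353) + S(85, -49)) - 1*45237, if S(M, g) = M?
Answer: -18094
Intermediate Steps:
((11705 + 15353) + S(85, -49)) - 1*45237 = ((11705 + 15353) + 85) - 1*45237 = (27058 + 85) - 45237 = 27143 - 45237 = -18094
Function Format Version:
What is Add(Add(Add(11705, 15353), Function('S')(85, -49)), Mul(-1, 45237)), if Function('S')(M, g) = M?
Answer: -18094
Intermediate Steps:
Add(Add(Add(11705, 15353), Function('S')(85, -49)), Mul(-1, 45237)) = Add(Add(Add(11705, 15353), 85), Mul(-1, 45237)) = Add(Add(27058, 85), -45237) = Add(27143, -45237) = -18094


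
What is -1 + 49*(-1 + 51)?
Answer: 2449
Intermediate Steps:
-1 + 49*(-1 + 51) = -1 + 49*50 = -1 + 2450 = 2449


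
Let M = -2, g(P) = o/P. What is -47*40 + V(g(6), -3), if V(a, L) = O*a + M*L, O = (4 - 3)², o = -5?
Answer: -11249/6 ≈ -1874.8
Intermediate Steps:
O = 1 (O = 1² = 1)
g(P) = -5/P
V(a, L) = a - 2*L (V(a, L) = 1*a - 2*L = a - 2*L)
-47*40 + V(g(6), -3) = -47*40 + (-5/6 - 2*(-3)) = -1880 + (-5*⅙ + 6) = -1880 + (-⅚ + 6) = -1880 + 31/6 = -11249/6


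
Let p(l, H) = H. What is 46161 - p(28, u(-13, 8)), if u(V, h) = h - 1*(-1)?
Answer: 46152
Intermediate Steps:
u(V, h) = 1 + h (u(V, h) = h + 1 = 1 + h)
46161 - p(28, u(-13, 8)) = 46161 - (1 + 8) = 46161 - 1*9 = 46161 - 9 = 46152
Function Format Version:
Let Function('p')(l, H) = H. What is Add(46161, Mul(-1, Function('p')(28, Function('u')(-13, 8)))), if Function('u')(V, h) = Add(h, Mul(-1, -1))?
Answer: 46152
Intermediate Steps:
Function('u')(V, h) = Add(1, h) (Function('u')(V, h) = Add(h, 1) = Add(1, h))
Add(46161, Mul(-1, Function('p')(28, Function('u')(-13, 8)))) = Add(46161, Mul(-1, Add(1, 8))) = Add(46161, Mul(-1, 9)) = Add(46161, -9) = 46152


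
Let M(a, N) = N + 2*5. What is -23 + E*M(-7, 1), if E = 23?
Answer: 230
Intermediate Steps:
M(a, N) = 10 + N (M(a, N) = N + 10 = 10 + N)
-23 + E*M(-7, 1) = -23 + 23*(10 + 1) = -23 + 23*11 = -23 + 253 = 230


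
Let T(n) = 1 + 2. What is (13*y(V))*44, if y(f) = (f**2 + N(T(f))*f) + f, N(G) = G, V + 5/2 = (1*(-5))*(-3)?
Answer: 117975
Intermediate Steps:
V = 25/2 (V = -5/2 + (1*(-5))*(-3) = -5/2 - 5*(-3) = -5/2 + 15 = 25/2 ≈ 12.500)
T(n) = 3
y(f) = f**2 + 4*f (y(f) = (f**2 + 3*f) + f = f**2 + 4*f)
(13*y(V))*44 = (13*(25*(4 + 25/2)/2))*44 = (13*((25/2)*(33/2)))*44 = (13*(825/4))*44 = (10725/4)*44 = 117975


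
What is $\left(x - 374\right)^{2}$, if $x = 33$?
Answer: $116281$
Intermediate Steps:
$\left(x - 374\right)^{2} = \left(33 - 374\right)^{2} = \left(-341\right)^{2} = 116281$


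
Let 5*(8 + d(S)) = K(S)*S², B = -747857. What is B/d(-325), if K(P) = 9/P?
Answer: 747857/593 ≈ 1261.1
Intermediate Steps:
d(S) = -8 + 9*S/5 (d(S) = -8 + ((9/S)*S²)/5 = -8 + (9*S)/5 = -8 + 9*S/5)
B/d(-325) = -747857/(-8 + (9/5)*(-325)) = -747857/(-8 - 585) = -747857/(-593) = -747857*(-1/593) = 747857/593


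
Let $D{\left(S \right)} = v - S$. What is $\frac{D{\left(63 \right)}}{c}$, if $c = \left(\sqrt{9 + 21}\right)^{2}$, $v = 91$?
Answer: $\frac{14}{15} \approx 0.93333$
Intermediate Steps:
$D{\left(S \right)} = 91 - S$
$c = 30$ ($c = \left(\sqrt{30}\right)^{2} = 30$)
$\frac{D{\left(63 \right)}}{c} = \frac{91 - 63}{30} = \left(91 - 63\right) \frac{1}{30} = 28 \cdot \frac{1}{30} = \frac{14}{15}$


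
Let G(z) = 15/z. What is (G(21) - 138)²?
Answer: 923521/49 ≈ 18847.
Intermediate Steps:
(G(21) - 138)² = (15/21 - 138)² = (15*(1/21) - 138)² = (5/7 - 138)² = (-961/7)² = 923521/49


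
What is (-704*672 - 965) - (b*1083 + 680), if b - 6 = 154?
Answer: -648013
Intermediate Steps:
b = 160 (b = 6 + 154 = 160)
(-704*672 - 965) - (b*1083 + 680) = (-704*672 - 965) - (160*1083 + 680) = (-473088 - 965) - (173280 + 680) = -474053 - 1*173960 = -474053 - 173960 = -648013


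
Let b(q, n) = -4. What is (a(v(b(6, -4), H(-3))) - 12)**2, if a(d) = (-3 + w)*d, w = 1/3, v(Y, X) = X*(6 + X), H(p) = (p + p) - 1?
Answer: 8464/9 ≈ 940.44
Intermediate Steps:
H(p) = -1 + 2*p (H(p) = 2*p - 1 = -1 + 2*p)
w = 1/3 ≈ 0.33333
a(d) = -8*d/3 (a(d) = (-3 + 1/3)*d = -8*d/3)
(a(v(b(6, -4), H(-3))) - 12)**2 = (-8*(-1 + 2*(-3))*(6 + (-1 + 2*(-3)))/3 - 12)**2 = (-8*(-1 - 6)*(6 + (-1 - 6))/3 - 12)**2 = (-(-56)*(6 - 7)/3 - 12)**2 = (-(-56)*(-1)/3 - 12)**2 = (-8/3*7 - 12)**2 = (-56/3 - 12)**2 = (-92/3)**2 = 8464/9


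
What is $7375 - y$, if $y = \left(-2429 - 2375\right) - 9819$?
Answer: $21998$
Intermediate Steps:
$y = -14623$ ($y = -4804 - 9819 = -14623$)
$7375 - y = 7375 - -14623 = 7375 + 14623 = 21998$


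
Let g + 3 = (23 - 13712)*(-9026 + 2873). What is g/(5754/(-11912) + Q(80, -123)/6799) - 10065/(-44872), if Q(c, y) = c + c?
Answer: -153050157140978516157/834967541336 ≈ -1.8330e+8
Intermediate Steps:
Q(c, y) = 2*c
g = 84228414 (g = -3 + (23 - 13712)*(-9026 + 2873) = -3 - 13689*(-6153) = -3 + 84228417 = 84228414)
g/(5754/(-11912) + Q(80, -123)/6799) - 10065/(-44872) = 84228414/(5754/(-11912) + (2*80)/6799) - 10065/(-44872) = 84228414/(5754*(-1/11912) + 160*(1/6799)) - 10065*(-1/44872) = 84228414/(-2877/5956 + 160/6799) + 10065/44872 = 84228414/(-18607763/40494844) + 10065/44872 = 84228414*(-40494844/18607763) + 10065/44872 = -3410816485297416/18607763 + 10065/44872 = -153050157140978516157/834967541336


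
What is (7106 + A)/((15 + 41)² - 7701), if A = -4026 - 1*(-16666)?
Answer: -19746/4565 ≈ -4.3255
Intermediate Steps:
A = 12640 (A = -4026 + 16666 = 12640)
(7106 + A)/((15 + 41)² - 7701) = (7106 + 12640)/((15 + 41)² - 7701) = 19746/(56² - 7701) = 19746/(3136 - 7701) = 19746/(-4565) = 19746*(-1/4565) = -19746/4565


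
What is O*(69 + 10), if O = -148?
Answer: -11692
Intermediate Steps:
O*(69 + 10) = -148*(69 + 10) = -148*79 = -11692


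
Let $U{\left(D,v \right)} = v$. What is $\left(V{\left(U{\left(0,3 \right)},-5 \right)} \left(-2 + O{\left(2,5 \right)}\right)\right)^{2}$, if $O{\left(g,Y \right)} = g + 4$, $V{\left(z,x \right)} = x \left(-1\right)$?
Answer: $400$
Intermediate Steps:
$V{\left(z,x \right)} = - x$
$O{\left(g,Y \right)} = 4 + g$
$\left(V{\left(U{\left(0,3 \right)},-5 \right)} \left(-2 + O{\left(2,5 \right)}\right)\right)^{2} = \left(\left(-1\right) \left(-5\right) \left(-2 + \left(4 + 2\right)\right)\right)^{2} = \left(5 \left(-2 + 6\right)\right)^{2} = \left(5 \cdot 4\right)^{2} = 20^{2} = 400$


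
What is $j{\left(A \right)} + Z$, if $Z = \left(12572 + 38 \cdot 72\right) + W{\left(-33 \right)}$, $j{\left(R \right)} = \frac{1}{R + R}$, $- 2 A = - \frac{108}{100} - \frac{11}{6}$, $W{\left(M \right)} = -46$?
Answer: $\frac{6669644}{437} \approx 15262.0$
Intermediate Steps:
$A = \frac{437}{300}$ ($A = - \frac{- \frac{108}{100} - \frac{11}{6}}{2} = - \frac{\left(-108\right) \frac{1}{100} - \frac{11}{6}}{2} = - \frac{- \frac{27}{25} - \frac{11}{6}}{2} = \left(- \frac{1}{2}\right) \left(- \frac{437}{150}\right) = \frac{437}{300} \approx 1.4567$)
$j{\left(R \right)} = \frac{1}{2 R}$
$Z = 15262$ ($Z = \left(12572 + 38 \cdot 72\right) - 46 = \left(12572 + 2736\right) - 46 = 15308 - 46 = 15262$)
$j{\left(A \right)} + Z = \frac{1}{2 \cdot \frac{437}{300}} + 15262 = \frac{1}{2} \cdot \frac{300}{437} + 15262 = \frac{150}{437} + 15262 = \frac{6669644}{437}$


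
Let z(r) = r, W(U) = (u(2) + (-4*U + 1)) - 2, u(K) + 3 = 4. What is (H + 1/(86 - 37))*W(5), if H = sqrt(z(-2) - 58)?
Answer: -20/49 - 40*I*sqrt(15) ≈ -0.40816 - 154.92*I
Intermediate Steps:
u(K) = 1 (u(K) = -3 + 4 = 1)
W(U) = -4*U (W(U) = (1 + (-4*U + 1)) - 2 = (1 + (1 - 4*U)) - 2 = (2 - 4*U) - 2 = -4*U)
H = 2*I*sqrt(15) (H = sqrt(-2 - 58) = sqrt(-60) = 2*I*sqrt(15) ≈ 7.746*I)
(H + 1/(86 - 37))*W(5) = (2*I*sqrt(15) + 1/(86 - 37))*(-4*5) = (2*I*sqrt(15) + 1/49)*(-20) = (1/49 + 2*I*sqrt(15))*(-20) = -20/49 - 40*I*sqrt(15)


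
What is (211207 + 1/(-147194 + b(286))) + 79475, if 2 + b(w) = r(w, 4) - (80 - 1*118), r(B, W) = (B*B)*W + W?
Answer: 52331480461/180030 ≈ 2.9068e+5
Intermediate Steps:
r(B, W) = W + W*B**2 (r(B, W) = B**2*W + W = W*B**2 + W = W + W*B**2)
b(w) = 40 + 4*w**2 (b(w) = -2 + (4*(1 + w**2) - (80 - 1*118)) = -2 + ((4 + 4*w**2) - (80 - 118)) = -2 + ((4 + 4*w**2) - 1*(-38)) = -2 + ((4 + 4*w**2) + 38) = -2 + (42 + 4*w**2) = 40 + 4*w**2)
(211207 + 1/(-147194 + b(286))) + 79475 = (211207 + 1/(-147194 + (40 + 4*286**2))) + 79475 = (211207 + 1/(-147194 + (40 + 4*81796))) + 79475 = (211207 + 1/(-147194 + (40 + 327184))) + 79475 = (211207 + 1/(-147194 + 327224)) + 79475 = (211207 + 1/180030) + 79475 = 38023596211/180030 + 79475 = 52331480461/180030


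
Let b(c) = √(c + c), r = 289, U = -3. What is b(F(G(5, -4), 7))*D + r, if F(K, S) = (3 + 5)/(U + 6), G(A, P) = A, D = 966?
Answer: 289 + 1288*√3 ≈ 2519.9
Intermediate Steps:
F(K, S) = 8/3 (F(K, S) = (3 + 5)/(-3 + 6) = 8/3)
b(c) = √2*√c (b(c) = √(2*c) = √2*√c)
b(F(G(5, -4), 7))*D + r = (√2*√(8/3))*966 + 289 = (√2*(2*√6/3))*966 + 289 = (4*√3/3)*966 + 289 = 1288*√3 + 289 = 289 + 1288*√3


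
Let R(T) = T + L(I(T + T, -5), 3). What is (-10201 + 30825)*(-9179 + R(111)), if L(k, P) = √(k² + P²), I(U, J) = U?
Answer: -187018432 + 61872*√5477 ≈ -1.8244e+8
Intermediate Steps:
L(k, P) = √(P² + k²)
R(T) = T + √(9 + 4*T²) (R(T) = T + √(3² + (T + T)²) = T + √(9 + (2*T)²) = T + √(9 + 4*T²))
(-10201 + 30825)*(-9179 + R(111)) = (-10201 + 30825)*(-9179 + (111 + √(9 + 4*111²))) = 20624*(-9179 + (111 + √(9 + 4*12321))) = 20624*(-9179 + (111 + √(9 + 49284))) = 20624*(-9179 + (111 + √49293)) = 20624*(-9179 + (111 + 3*√5477)) = 20624*(-9068 + 3*√5477) = -187018432 + 61872*√5477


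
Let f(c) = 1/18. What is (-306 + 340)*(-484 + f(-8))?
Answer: -148087/9 ≈ -16454.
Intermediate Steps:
f(c) = 1/18
(-306 + 340)*(-484 + f(-8)) = (-306 + 340)*(-484 + 1/18) = 34*(-8711/18) = -148087/9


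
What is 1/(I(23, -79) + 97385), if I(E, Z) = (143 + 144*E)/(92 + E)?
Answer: 23/2240546 ≈ 1.0265e-5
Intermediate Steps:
I(E, Z) = (143 + 144*E)/(92 + E)
1/(I(23, -79) + 97385) = 1/((143 + 144*23)/(92 + 23) + 97385) = 1/((143 + 3312)/115 + 97385) = 1/((1/115)*3455 + 97385) = 1/(691/23 + 97385) = 1/(2240546/23) = 23/2240546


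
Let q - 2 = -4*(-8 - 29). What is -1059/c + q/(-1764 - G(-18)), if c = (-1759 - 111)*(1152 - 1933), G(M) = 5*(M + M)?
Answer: -1672333/17525640 ≈ -0.095422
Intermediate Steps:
G(M) = 10*M (G(M) = 5*(2*M) = 10*M)
q = 150 (q = 2 - 4*(-8 - 29) = 2 - 4*(-37) = 2 + 148 = 150)
c = 1460470 (c = -1870*(-781) = 1460470)
-1059/c + q/(-1764 - G(-18)) = -1059/1460470 + 150/(-1764 - 10*(-18)) = -1059*1/1460470 + 150/(-1764 - 1*(-180)) = -1059/1460470 + 150/(-1764 + 180) = -1059/1460470 + 150/(-1584) = -1059/1460470 + 150*(-1/1584) = -1059/1460470 - 25/264 = -1672333/17525640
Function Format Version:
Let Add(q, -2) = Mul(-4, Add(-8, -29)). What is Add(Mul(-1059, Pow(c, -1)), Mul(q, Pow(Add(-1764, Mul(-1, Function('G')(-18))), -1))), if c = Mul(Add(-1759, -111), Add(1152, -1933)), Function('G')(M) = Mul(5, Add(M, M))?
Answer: Rational(-1672333, 17525640) ≈ -0.095422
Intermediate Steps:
Function('G')(M) = Mul(10, M) (Function('G')(M) = Mul(5, Mul(2, M)) = Mul(10, M))
q = 150 (q = Add(2, Mul(-4, Add(-8, -29))) = Add(2, Mul(-4, -37)) = Add(2, 148) = 150)
c = 1460470 (c = Mul(-1870, -781) = 1460470)
Add(Mul(-1059, Pow(c, -1)), Mul(q, Pow(Add(-1764, Mul(-1, Function('G')(-18))), -1))) = Add(Mul(-1059, Pow(1460470, -1)), Mul(150, Pow(Add(-1764, Mul(-1, Mul(10, -18))), -1))) = Add(Mul(-1059, Rational(1, 1460470)), Mul(150, Pow(Add(-1764, Mul(-1, -180)), -1))) = Add(Rational(-1059, 1460470), Mul(150, Pow(Add(-1764, 180), -1))) = Add(Rational(-1059, 1460470), Mul(150, Pow(-1584, -1))) = Add(Rational(-1059, 1460470), Mul(150, Rational(-1, 1584))) = Add(Rational(-1059, 1460470), Rational(-25, 264)) = Rational(-1672333, 17525640)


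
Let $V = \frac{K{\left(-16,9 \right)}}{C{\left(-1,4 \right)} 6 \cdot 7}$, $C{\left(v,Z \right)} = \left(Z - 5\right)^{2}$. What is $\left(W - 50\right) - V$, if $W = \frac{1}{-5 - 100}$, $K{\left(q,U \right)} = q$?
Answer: $- \frac{1737}{35} \approx -49.629$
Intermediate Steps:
$C{\left(v,Z \right)} = \left(-5 + Z\right)^{2}$
$W = - \frac{1}{105}$ ($W = \frac{1}{-105} = - \frac{1}{105} \approx -0.0095238$)
$V = - \frac{8}{21}$ ($V = - \frac{16}{\left(-5 + 4\right)^{2} \cdot 6 \cdot 7} = - \frac{16}{\left(-1\right)^{2} \cdot 6 \cdot 7} = - \frac{16}{1 \cdot 6 \cdot 7} = - \frac{16}{6 \cdot 7} = - \frac{16}{42} = \left(-16\right) \frac{1}{42} = - \frac{8}{21} \approx -0.38095$)
$\left(W - 50\right) - V = \left(- \frac{1}{105} - 50\right) - - \frac{8}{21} = - \frac{5251}{105} + \frac{8}{21} = - \frac{1737}{35}$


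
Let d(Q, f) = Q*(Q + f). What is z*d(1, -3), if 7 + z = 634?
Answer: -1254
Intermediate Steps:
z = 627 (z = -7 + 634 = 627)
z*d(1, -3) = 627*(1*(1 - 3)) = 627*(1*(-2)) = 627*(-2) = -1254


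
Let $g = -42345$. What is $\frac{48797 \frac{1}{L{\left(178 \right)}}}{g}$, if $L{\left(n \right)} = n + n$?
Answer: $- \frac{48797}{15074820} \approx -0.003237$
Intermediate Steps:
$L{\left(n \right)} = 2 n$
$\frac{48797 \frac{1}{L{\left(178 \right)}}}{g} = \frac{48797 \frac{1}{2 \cdot 178}}{-42345} = \frac{48797}{356} \left(- \frac{1}{42345}\right) = - \frac{48797}{15074820}$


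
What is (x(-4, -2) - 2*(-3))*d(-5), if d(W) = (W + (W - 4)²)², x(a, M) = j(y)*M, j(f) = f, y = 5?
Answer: -23104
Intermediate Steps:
x(a, M) = 5*M
d(W) = (W + (-4 + W)²)²
(x(-4, -2) - 2*(-3))*d(-5) = (5*(-2) - 2*(-3))*(-5 + (-4 - 5)²)² = (-10 + 6)*(-5 + (-9)²)² = -4*(-5 + 81)² = -4*76² = -4*5776 = -23104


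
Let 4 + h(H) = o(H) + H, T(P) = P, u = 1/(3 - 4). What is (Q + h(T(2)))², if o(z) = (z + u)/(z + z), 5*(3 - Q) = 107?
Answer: 162409/400 ≈ 406.02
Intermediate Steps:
Q = -92/5 (Q = 3 - ⅕*107 = 3 - 107/5 = -92/5 ≈ -18.400)
u = -1 (u = 1/(-1) = -1)
o(z) = (-1 + z)/(2*z) (o(z) = (z - 1)/(z + z) = (-1 + z)/((2*z)) = (-1 + z)*(1/(2*z)) = (-1 + z)/(2*z))
h(H) = -4 + H + (-1 + H)/(2*H) (h(H) = -4 + ((-1 + H)/(2*H) + H) = -4 + (H + (-1 + H)/(2*H)) = -4 + H + (-1 + H)/(2*H))
(Q + h(T(2)))² = (-92/5 + (-7/2 + 2 - ½/2))² = (-92/5 + (-7/2 + 2 - ½*½))² = (-92/5 + (-7/2 + 2 - ¼))² = (-92/5 - 7/4)² = (-403/20)² = 162409/400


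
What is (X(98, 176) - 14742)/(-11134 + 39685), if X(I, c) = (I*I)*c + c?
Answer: 1675738/28551 ≈ 58.693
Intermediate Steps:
X(I, c) = c + c*I² (X(I, c) = I²*c + c = c*I² + c = c + c*I²)
(X(98, 176) - 14742)/(-11134 + 39685) = (176*(1 + 98²) - 14742)/(-11134 + 39685) = (176*(1 + 9604) - 14742)/28551 = (176*9605 - 14742)*(1/28551) = (1690480 - 14742)*(1/28551) = 1675738*(1/28551) = 1675738/28551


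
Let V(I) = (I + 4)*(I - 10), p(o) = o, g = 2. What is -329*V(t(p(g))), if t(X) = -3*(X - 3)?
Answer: 16121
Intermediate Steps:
t(X) = 9 - 3*X (t(X) = -3*(-3 + X) = 9 - 3*X)
V(I) = (-10 + I)*(4 + I) (V(I) = (4 + I)*(-10 + I) = (-10 + I)*(4 + I))
-329*V(t(p(g))) = -329*(-40 + (9 - 3*2)² - 6*(9 - 3*2)) = -329*(-40 + (9 - 6)² - 6*(9 - 6)) = -329*(-40 + 3² - 6*3) = -329*(-40 + 9 - 18) = -329*(-49) = 16121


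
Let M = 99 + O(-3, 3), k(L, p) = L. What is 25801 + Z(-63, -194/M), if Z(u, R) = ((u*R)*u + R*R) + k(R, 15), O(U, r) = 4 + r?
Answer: 52074648/2809 ≈ 18539.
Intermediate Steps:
M = 106 (M = 99 + (4 + 3) = 99 + 7 = 106)
Z(u, R) = R + R² + R*u² (Z(u, R) = ((u*R)*u + R*R) + R = ((R*u)*u + R²) + R = (R*u² + R²) + R = (R² + R*u²) + R = R + R² + R*u²)
25801 + Z(-63, -194/M) = 25801 + (-194/106)*(1 - 194/106 + (-63)²) = 25801 + (-194*1/106)*(1 - 194*1/106 + 3969) = 25801 - 97*(1 - 97/53 + 3969)/53 = 25801 - 97/53*210313/53 = 25801 - 20400361/2809 = 52074648/2809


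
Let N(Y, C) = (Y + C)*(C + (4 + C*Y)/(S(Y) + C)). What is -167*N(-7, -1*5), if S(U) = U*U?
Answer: -90681/11 ≈ -8243.7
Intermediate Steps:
S(U) = U²
N(Y, C) = (C + Y)*(C + (4 + C*Y)/(C + Y²)) (N(Y, C) = (Y + C)*(C + (4 + C*Y)/(Y² + C)) = (C + Y)*(C + (4 + C*Y)/(C + Y²)))
-167*N(-7, -1*5) = -167*((-1*5)³ + 4*(-1*5) + 4*(-7) - 1*5*(-7)² - 1*5*(-7)³ + (-1*5)²*(-7)² + 2*(-7)*(-1*5)²)/(-1*5 + (-7)²) = -167*((-5)³ + 4*(-5) - 28 - 5*49 - 5*(-343) + (-5)²*49 + 2*(-7)*(-5)²)/(-5 + 49) = -167*(-125 - 20 - 28 - 245 + 1715 + 25*49 + 2*(-7)*25)/44 = -167*(-125 - 20 - 28 - 245 + 1715 + 1225 - 350)/44 = -167*2172/44 = -167*543/11 = -90681/11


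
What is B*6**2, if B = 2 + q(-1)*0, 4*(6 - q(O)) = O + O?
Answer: 72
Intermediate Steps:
q(O) = 6 - O/2 (q(O) = 6 - (O + O)/4 = 6 - O/2)
B = 2 (B = 2 + (6 - 1/2*(-1))*0 = 2 + (6 + 1/2)*0 = 2 + (13/2)*0 = 2 + 0 = 2)
B*6**2 = 2*6**2 = 2*36 = 72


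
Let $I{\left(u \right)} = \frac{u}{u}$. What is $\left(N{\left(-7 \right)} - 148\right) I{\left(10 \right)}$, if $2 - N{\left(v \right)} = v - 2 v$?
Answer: $-153$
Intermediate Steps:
$N{\left(v \right)} = 2 + v$ ($N{\left(v \right)} = 2 - \left(v - 2 v\right) = 2 - - v = 2 + v$)
$I{\left(u \right)} = 1$
$\left(N{\left(-7 \right)} - 148\right) I{\left(10 \right)} = \left(\left(2 - 7\right) - 148\right) 1 = \left(-5 - 148\right) 1 = \left(-153\right) 1 = -153$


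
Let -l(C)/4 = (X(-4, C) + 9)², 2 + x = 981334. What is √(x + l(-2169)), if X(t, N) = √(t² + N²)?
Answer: 2*√(245333 - (9 + √4704577)²) ≈ 4241.9*I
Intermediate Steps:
x = 981332 (x = -2 + 981334 = 981332)
X(t, N) = √(N² + t²)
l(C) = -4*(9 + √(16 + C²))² (l(C) = -4*(√(C² + (-4)²) + 9)² = -4*(√(C² + 16) + 9)² = -4*(√(16 + C²) + 9)² = -4*(9 + √(16 + C²))²)
√(x + l(-2169)) = √(981332 - 4*(9 + √(16 + (-2169)²))²) = √(981332 - 4*(9 + √(16 + 4704561))²) = √(981332 - 4*(9 + √4704577)²)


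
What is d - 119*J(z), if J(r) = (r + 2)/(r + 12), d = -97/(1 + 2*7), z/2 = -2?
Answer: 1397/60 ≈ 23.283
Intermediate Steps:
z = -4 (z = 2*(-2) = -4)
d = -97/15 (d = -97/(1 + 14) = -97/15 ≈ -6.4667)
J(r) = (2 + r)/(12 + r)
d - 119*J(z) = -97/15 - 119*(2 - 4)/(12 - 4) = -97/15 - 119*(-2)/8 = -97/15 - 119*(-¼) = -97/15 + 119/4 = 1397/60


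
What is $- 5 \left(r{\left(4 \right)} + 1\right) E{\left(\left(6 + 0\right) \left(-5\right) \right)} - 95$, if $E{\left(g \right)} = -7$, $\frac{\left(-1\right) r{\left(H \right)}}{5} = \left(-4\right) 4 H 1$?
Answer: $11140$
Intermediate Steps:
$r{\left(H \right)} = 80 H$ ($r{\left(H \right)} = - 5 \left(-4\right) 4 H 1 = - 5 \left(- 16 H\right) = 80 H$)
$- 5 \left(r{\left(4 \right)} + 1\right) E{\left(\left(6 + 0\right) \left(-5\right) \right)} - 95 = - 5 \left(80 \cdot 4 + 1\right) \left(-7\right) - 95 = - 5 \left(320 + 1\right) \left(-7\right) - 95 = \left(-5\right) 321 \left(-7\right) - 95 = \left(-1605\right) \left(-7\right) - 95 = 11235 - 95 = 11140$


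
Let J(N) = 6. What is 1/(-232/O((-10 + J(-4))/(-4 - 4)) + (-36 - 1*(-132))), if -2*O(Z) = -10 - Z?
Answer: 21/1088 ≈ 0.019301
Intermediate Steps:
O(Z) = 5 + Z/2 (O(Z) = -(-10 - Z)/2 = 5 + Z/2)
1/(-232/O((-10 + J(-4))/(-4 - 4)) + (-36 - 1*(-132))) = 1/(-232/(5 + ((-10 + 6)/(-4 - 4))/2) + (-36 - 1*(-132))) = 1/(-232/(5 + (-4/(-8))/2) + (-36 + 132)) = 1/(-232/(5 + (-4*(-1/8))/2) + 96) = 1/(-232/(5 + (1/2)*(1/2)) + 96) = 1/(-232/(5 + 1/4) + 96) = 1/(-232/21/4 + 96) = 1/(-232*4/21 + 96) = 1/(-928/21 + 96) = 1/(1088/21) = 21/1088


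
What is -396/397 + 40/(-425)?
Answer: -36836/33745 ≈ -1.0916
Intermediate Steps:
-396/397 + 40/(-425) = -396*1/397 + 40*(-1/425) = -396/397 - 8/85 = -36836/33745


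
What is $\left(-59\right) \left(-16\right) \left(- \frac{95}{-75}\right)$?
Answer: $\frac{17936}{15} \approx 1195.7$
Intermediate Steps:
$\left(-59\right) \left(-16\right) \left(- \frac{95}{-75}\right) = 944 \left(\left(-95\right) \left(- \frac{1}{75}\right)\right) = 944 \cdot \frac{19}{15} = \frac{17936}{15}$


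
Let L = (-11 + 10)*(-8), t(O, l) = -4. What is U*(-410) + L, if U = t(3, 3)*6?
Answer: 9848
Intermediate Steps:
U = -24 (U = -4*6 = -24)
L = 8 (L = -1*(-8) = 8)
U*(-410) + L = -24*(-410) + 8 = 9840 + 8 = 9848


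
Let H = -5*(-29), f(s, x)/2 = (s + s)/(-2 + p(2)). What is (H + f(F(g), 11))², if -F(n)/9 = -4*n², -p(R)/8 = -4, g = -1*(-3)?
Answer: 885481/25 ≈ 35419.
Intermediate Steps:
g = 3
p(R) = 32 (p(R) = -8*(-4) = 32)
F(n) = 36*n² (F(n) = -(-36)*n² = 36*n²)
f(s, x) = 2*s/15 (f(s, x) = 2*((s + s)/(-2 + 32)) = 2*((2*s)/30) = 2*((2*s)*(1/30)) = 2*(s/15) = 2*s/15)
H = 145
(H + f(F(g), 11))² = (145 + 2*(36*3²)/15)² = (145 + 2*(36*9)/15)² = (145 + (2/15)*324)² = (145 + 216/5)² = (941/5)² = 885481/25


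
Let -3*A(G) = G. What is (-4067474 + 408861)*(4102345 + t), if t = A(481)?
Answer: -45024918449602/3 ≈ -1.5008e+13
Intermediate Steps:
A(G) = -G/3
t = -481/3 (t = -1/3*481 = -481/3 ≈ -160.33)
(-4067474 + 408861)*(4102345 + t) = (-4067474 + 408861)*(4102345 - 481/3) = -3658613*12306554/3 = -45024918449602/3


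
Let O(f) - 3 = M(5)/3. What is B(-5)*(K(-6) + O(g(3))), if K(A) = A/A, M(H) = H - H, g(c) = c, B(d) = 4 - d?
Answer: 36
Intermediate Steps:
M(H) = 0
O(f) = 3 (O(f) = 3 + 0/3 = 3 + 0*(⅓) = 3 + 0 = 3)
K(A) = 1
B(-5)*(K(-6) + O(g(3))) = (4 - 1*(-5))*(1 + 3) = (4 + 5)*4 = 9*4 = 36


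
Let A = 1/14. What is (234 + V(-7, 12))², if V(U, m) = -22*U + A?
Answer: 29517489/196 ≈ 1.5060e+5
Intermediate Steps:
A = 1/14 ≈ 0.071429
V(U, m) = 1/14 - 22*U (V(U, m) = -22*U + 1/14 = 1/14 - 22*U)
(234 + V(-7, 12))² = (234 + (1/14 - 22*(-7)))² = (234 + (1/14 + 154))² = (234 + 2157/14)² = (5433/14)² = 29517489/196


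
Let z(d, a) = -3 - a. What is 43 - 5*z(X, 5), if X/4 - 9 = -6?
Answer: 83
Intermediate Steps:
X = 12 (X = 36 + 4*(-6) = 36 - 24 = 12)
43 - 5*z(X, 5) = 43 - 5*(-3 - 1*5) = 43 - 5*(-3 - 5) = 43 - 5*(-8) = 43 + 40 = 83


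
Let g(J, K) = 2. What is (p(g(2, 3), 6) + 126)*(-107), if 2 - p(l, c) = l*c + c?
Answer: -11770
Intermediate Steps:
p(l, c) = 2 - c - c*l (p(l, c) = 2 - (l*c + c) = 2 - (c*l + c) = 2 - (c + c*l) = 2 + (-c - c*l) = 2 - c - c*l)
(p(g(2, 3), 6) + 126)*(-107) = ((2 - 1*6 - 1*6*2) + 126)*(-107) = ((2 - 6 - 12) + 126)*(-107) = (-16 + 126)*(-107) = 110*(-107) = -11770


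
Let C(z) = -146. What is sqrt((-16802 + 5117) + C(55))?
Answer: I*sqrt(11831) ≈ 108.77*I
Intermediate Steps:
sqrt((-16802 + 5117) + C(55)) = sqrt((-16802 + 5117) - 146) = sqrt(-11685 - 146) = sqrt(-11831) = I*sqrt(11831)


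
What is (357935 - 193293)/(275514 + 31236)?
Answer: 82321/153375 ≈ 0.53673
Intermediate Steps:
(357935 - 193293)/(275514 + 31236) = 164642/306750 = 164642*(1/306750) = 82321/153375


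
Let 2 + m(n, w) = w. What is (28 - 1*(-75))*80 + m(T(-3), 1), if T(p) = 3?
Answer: 8239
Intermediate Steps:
m(n, w) = -2 + w
(28 - 1*(-75))*80 + m(T(-3), 1) = (28 - 1*(-75))*80 + (-2 + 1) = (28 + 75)*80 - 1 = 103*80 - 1 = 8240 - 1 = 8239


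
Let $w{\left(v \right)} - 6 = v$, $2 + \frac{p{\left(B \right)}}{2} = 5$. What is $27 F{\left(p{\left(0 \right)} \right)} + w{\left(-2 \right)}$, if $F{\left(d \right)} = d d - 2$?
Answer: $922$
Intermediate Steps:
$p{\left(B \right)} = 6$ ($p{\left(B \right)} = -4 + 2 \cdot 5 = -4 + 10 = 6$)
$F{\left(d \right)} = -2 + d^{2}$ ($F{\left(d \right)} = d^{2} - 2 = -2 + d^{2}$)
$w{\left(v \right)} = 6 + v$
$27 F{\left(p{\left(0 \right)} \right)} + w{\left(-2 \right)} = 27 \left(-2 + 6^{2}\right) + \left(6 - 2\right) = 27 \left(-2 + 36\right) + 4 = 27 \cdot 34 + 4 = 918 + 4 = 922$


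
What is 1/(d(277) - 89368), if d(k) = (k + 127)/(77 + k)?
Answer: -177/15817934 ≈ -1.1190e-5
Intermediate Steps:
d(k) = (127 + k)/(77 + k)
1/(d(277) - 89368) = 1/((127 + 277)/(77 + 277) - 89368) = 1/(404/354 - 89368) = 1/((1/354)*404 - 89368) = 1/(202/177 - 89368) = 1/(-15817934/177) = -177/15817934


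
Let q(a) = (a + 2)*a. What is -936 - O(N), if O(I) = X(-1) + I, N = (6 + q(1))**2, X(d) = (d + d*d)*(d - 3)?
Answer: -1017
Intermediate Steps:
q(a) = a*(2 + a) (q(a) = (2 + a)*a = a*(2 + a))
X(d) = (-3 + d)*(d + d**2) (X(d) = (d + d**2)*(-3 + d) = (-3 + d)*(d + d**2))
N = 81 (N = (6 + 1*(2 + 1))**2 = (6 + 1*3)**2 = (6 + 3)**2 = 9**2 = 81)
O(I) = I (O(I) = -(-3 + (-1)**2 - 2*(-1)) + I = -(-3 + 1 + 2) + I = -1*0 + I = 0 + I = I)
-936 - O(N) = -936 - 1*81 = -936 - 81 = -1017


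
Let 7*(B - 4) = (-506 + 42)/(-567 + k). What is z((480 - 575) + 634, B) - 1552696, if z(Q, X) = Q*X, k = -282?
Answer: -1316372732/849 ≈ -1.5505e+6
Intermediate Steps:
B = 24236/5943 (B = 4 + ((-506 + 42)/(-567 - 282))/7 = 4 + (-464/(-849))/7 = 4 + (-464*(-1/849))/7 = 4 + (⅐)*(464/849) = 4 + 464/5943 = 24236/5943 ≈ 4.0781)
z((480 - 575) + 634, B) - 1552696 = ((480 - 575) + 634)*(24236/5943) - 1552696 = (-95 + 634)*(24236/5943) - 1552696 = 539*(24236/5943) - 1552696 = 1866172/849 - 1552696 = -1316372732/849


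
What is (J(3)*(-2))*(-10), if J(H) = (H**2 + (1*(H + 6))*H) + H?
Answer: 780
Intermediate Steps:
J(H) = H + H**2 + H*(6 + H) (J(H) = (H**2 + (1*(6 + H))*H) + H = (H**2 + (6 + H)*H) + H = (H**2 + H*(6 + H)) + H = H + H**2 + H*(6 + H))
(J(3)*(-2))*(-10) = ((3*(7 + 2*3))*(-2))*(-10) = ((3*(7 + 6))*(-2))*(-10) = ((3*13)*(-2))*(-10) = (39*(-2))*(-10) = -78*(-10) = 780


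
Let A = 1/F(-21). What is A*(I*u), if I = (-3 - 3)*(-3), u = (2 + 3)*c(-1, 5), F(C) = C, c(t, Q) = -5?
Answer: 150/7 ≈ 21.429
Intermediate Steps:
u = -25 (u = (2 + 3)*(-5) = 5*(-5) = -25)
A = -1/21 (A = 1/(-21) = -1/21 ≈ -0.047619)
I = 18 (I = -6*(-3) = 18)
A*(I*u) = -6*(-25)/7 = -1/21*(-450) = 150/7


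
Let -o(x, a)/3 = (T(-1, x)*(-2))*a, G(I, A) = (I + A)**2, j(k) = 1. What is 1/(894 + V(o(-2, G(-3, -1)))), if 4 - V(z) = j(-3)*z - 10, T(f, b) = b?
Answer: 1/1100 ≈ 0.00090909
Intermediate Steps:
G(I, A) = (A + I)**2
o(x, a) = 6*a*x (o(x, a) = -3*x*(-2)*a = -3*(-2*x)*a = -(-6)*a*x = 6*a*x)
V(z) = 14 - z (V(z) = 4 - (1*z - 10) = 4 - (z - 10) = 4 - (-10 + z) = 4 + (10 - z) = 14 - z)
1/(894 + V(o(-2, G(-3, -1)))) = 1/(894 + (14 - 6*(-1 - 3)**2*(-2))) = 1/(894 + (14 - 6*(-4)**2*(-2))) = 1/(894 + (14 - 6*16*(-2))) = 1/(894 + (14 - 1*(-192))) = 1/(894 + (14 + 192)) = 1/(894 + 206) = 1/1100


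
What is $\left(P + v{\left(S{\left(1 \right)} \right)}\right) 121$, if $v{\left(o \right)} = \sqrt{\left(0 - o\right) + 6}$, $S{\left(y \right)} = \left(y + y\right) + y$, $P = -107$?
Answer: $-12947 + 121 \sqrt{3} \approx -12737.0$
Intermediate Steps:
$S{\left(y \right)} = 3 y$ ($S{\left(y \right)} = 2 y + y = 3 y$)
$v{\left(o \right)} = \sqrt{6 - o}$ ($v{\left(o \right)} = \sqrt{- o + 6} = \sqrt{6 - o}$)
$\left(P + v{\left(S{\left(1 \right)} \right)}\right) 121 = \left(-107 + \sqrt{6 - 3 \cdot 1}\right) 121 = \left(-107 + \sqrt{6 - 3}\right) 121 = \left(-107 + \sqrt{3}\right) 121 = -12947 + 121 \sqrt{3}$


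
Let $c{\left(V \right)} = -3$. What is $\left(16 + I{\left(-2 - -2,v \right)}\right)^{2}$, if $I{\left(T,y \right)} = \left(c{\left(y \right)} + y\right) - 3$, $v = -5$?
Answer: $25$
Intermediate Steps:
$I{\left(T,y \right)} = -6 + y$ ($I{\left(T,y \right)} = \left(-3 + y\right) - 3 = -6 + y$)
$\left(16 + I{\left(-2 - -2,v \right)}\right)^{2} = \left(16 - 11\right)^{2} = 5^{2} = 25$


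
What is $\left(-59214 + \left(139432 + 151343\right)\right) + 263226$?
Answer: $494787$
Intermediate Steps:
$\left(-59214 + \left(139432 + 151343\right)\right) + 263226 = \left(-59214 + 290775\right) + 263226 = 231561 + 263226 = 494787$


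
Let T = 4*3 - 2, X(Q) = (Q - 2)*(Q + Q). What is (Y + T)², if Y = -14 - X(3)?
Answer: 100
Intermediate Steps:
X(Q) = 2*Q*(-2 + Q) (X(Q) = (-2 + Q)*(2*Q) = 2*Q*(-2 + Q))
T = 10 (T = 12 - 2 = 10)
Y = -20 (Y = -14 - 2*3*(-2 + 3) = -14 - 2*3 = -14 - 1*6 = -14 - 6 = -20)
(Y + T)² = (-20 + 10)² = (-10)² = 100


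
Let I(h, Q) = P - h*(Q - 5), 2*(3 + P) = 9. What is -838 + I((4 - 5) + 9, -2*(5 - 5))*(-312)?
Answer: -13786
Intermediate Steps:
P = 3/2 (P = -3 + (½)*9 = -3 + 9/2 = 3/2 ≈ 1.5000)
I(h, Q) = 3/2 - h*(-5 + Q) (I(h, Q) = 3/2 - h*(Q - 5) = 3/2 - h*(-5 + Q))
-838 + I((4 - 5) + 9, -2*(5 - 5))*(-312) = -838 + (3/2 + 5*((4 - 5) + 9) - (-2*(5 - 5))*((4 - 5) + 9))*(-312) = -838 + (3/2 + 5*(-1 + 9) - (-2*0)*(-1 + 9))*(-312) = -838 + (3/2 + 5*8 - 1*0*8)*(-312) = -838 + (3/2 + 40 + 0)*(-312) = -838 + (83/2)*(-312) = -838 - 12948 = -13786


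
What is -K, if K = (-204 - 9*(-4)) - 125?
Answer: 293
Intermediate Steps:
K = -293 (K = (-204 + 36) - 125 = -168 - 125 = -293)
-K = -1*(-293) = 293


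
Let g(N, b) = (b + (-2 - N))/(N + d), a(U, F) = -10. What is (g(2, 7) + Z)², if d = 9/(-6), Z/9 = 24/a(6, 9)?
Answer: 6084/25 ≈ 243.36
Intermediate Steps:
Z = -108/5 (Z = 9*(24/(-10)) = 9*(24*(-⅒)) = 9*(-12/5) = -108/5 ≈ -21.600)
d = -3/2 (d = 9*(-⅙) = -3/2 ≈ -1.5000)
g(N, b) = (-2 + b - N)/(-3/2 + N) (g(N, b) = (b + (-2 - N))/(N - 3/2) = (-2 + b - N)/(-3/2 + N))
(g(2, 7) + Z)² = (2*(-2 + 7 - 1*2)/(-3 + 2*2) - 108/5)² = (2*(-2 + 7 - 2)/(-3 + 4) - 108/5)² = (2*3/1 - 108/5)² = (2*1*3 - 108/5)² = (6 - 108/5)² = (-78/5)² = 6084/25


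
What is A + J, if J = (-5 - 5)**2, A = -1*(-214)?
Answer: 314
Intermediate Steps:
A = 214
J = 100 (J = (-10)**2 = 100)
A + J = 214 + 100 = 314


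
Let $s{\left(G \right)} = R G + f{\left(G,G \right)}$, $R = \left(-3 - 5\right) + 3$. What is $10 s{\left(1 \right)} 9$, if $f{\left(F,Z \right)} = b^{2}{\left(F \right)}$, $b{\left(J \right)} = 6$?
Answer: $2790$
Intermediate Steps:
$R = -5$ ($R = -8 + 3 = -5$)
$f{\left(F,Z \right)} = 36$ ($f{\left(F,Z \right)} = 6^{2} = 36$)
$s{\left(G \right)} = 36 - 5 G$ ($s{\left(G \right)} = - 5 G + 36 = 36 - 5 G$)
$10 s{\left(1 \right)} 9 = 10 \left(36 - 5\right) 9 = 10 \cdot 31 \cdot 9 = 310 \cdot 9 = 2790$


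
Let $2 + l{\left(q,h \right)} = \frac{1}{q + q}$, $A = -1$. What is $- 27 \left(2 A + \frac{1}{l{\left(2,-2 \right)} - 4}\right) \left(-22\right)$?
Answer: $- \frac{29700}{23} \approx -1291.3$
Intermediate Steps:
$l{\left(q,h \right)} = -2 + \frac{1}{2 q}$ ($l{\left(q,h \right)} = -2 + \frac{1}{q + q} = -2 + \frac{1}{2 q}$)
$- 27 \left(2 A + \frac{1}{l{\left(2,-2 \right)} - 4}\right) \left(-22\right) = - 27 \left(2 \left(-1\right) + \frac{1}{\left(-2 + \frac{1}{2 \cdot 2}\right) - 4}\right) \left(-22\right) = - 27 \left(-2 + \frac{1}{\left(-2 + \frac{1}{2} \cdot \frac{1}{2}\right) - 4}\right) \left(-22\right) = - 27 \left(-2 + \frac{1}{\left(-2 + \frac{1}{4}\right) - 4}\right) \left(-22\right) = - 27 \left(-2 + \frac{1}{- \frac{7}{4} - 4}\right) \left(-22\right) = - 27 \left(-2 + \frac{1}{- \frac{23}{4}}\right) \left(-22\right) = - 27 \left(-2 - \frac{4}{23}\right) \left(-22\right) = \left(-27\right) \left(- \frac{50}{23}\right) \left(-22\right) = \frac{1350}{23} \left(-22\right) = - \frac{29700}{23}$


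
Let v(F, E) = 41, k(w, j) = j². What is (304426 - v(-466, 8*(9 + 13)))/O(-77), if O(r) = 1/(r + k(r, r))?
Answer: 1781261020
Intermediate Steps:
O(r) = 1/(r + r²)
(304426 - v(-466, 8*(9 + 13)))/O(-77) = (304426 - 1*41)/((1/((-77)*(1 - 77)))) = (304426 - 41)/((-1/77/(-76))) = 304385/((-1/77*(-1/76))) = 304385/(1/5852) = 304385*5852 = 1781261020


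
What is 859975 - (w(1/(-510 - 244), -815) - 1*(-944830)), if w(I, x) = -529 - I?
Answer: -63581805/754 ≈ -84326.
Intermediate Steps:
859975 - (w(1/(-510 - 244), -815) - 1*(-944830)) = 859975 - ((-529 - 1/(-510 - 244)) - 1*(-944830)) = 859975 - ((-529 - 1/(-754)) + 944830) = 859975 - ((-529 - 1*(-1/754)) + 944830) = 859975 - ((-529 + 1/754) + 944830) = 859975 - (-398865/754 + 944830) = 859975 - 1*712002955/754 = 859975 - 712002955/754 = -63581805/754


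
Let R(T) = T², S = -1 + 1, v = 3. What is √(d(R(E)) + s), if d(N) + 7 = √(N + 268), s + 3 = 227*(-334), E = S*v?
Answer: √(-75828 + 2*√67) ≈ 275.34*I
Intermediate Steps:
S = 0
E = 0 (E = 0*3 = 0)
s = -75821 (s = -3 + 227*(-334) = -3 - 75818 = -75821)
d(N) = -7 + √(268 + N) (d(N) = -7 + √(N + 268) = -7 + √(268 + N))
√(d(R(E)) + s) = √((-7 + √(268 + 0²)) - 75821) = √((-7 + √(268 + 0)) - 75821) = √((-7 + √268) - 75821) = √((-7 + 2*√67) - 75821) = √(-75828 + 2*√67)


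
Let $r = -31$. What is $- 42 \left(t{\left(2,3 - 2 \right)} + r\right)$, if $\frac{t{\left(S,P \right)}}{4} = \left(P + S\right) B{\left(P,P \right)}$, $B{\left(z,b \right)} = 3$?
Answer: $-210$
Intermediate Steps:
$t{\left(S,P \right)} = 12 P + 12 S$ ($t{\left(S,P \right)} = 4 \left(P + S\right) 3 = 4 \left(3 P + 3 S\right) = 12 P + 12 S$)
$- 42 \left(t{\left(2,3 - 2 \right)} + r\right) = - 42 \left(\left(12 \left(3 - 2\right) + 12 \cdot 2\right) - 31\right) = - 42 \left(\left(12 \cdot 1 + 24\right) - 31\right) = - 42 \left(\left(12 + 24\right) - 31\right) = - 42 \left(36 - 31\right) = \left(-42\right) 5 = -210$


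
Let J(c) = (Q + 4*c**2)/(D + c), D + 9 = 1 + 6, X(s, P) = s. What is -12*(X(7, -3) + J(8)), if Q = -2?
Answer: -592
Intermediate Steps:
D = -2 (D = -9 + (1 + 6) = -9 + 7 = -2)
J(c) = (-2 + 4*c**2)/(-2 + c)
-12*(X(7, -3) + J(8)) = -12*(7 + 2*(-1 + 2*8**2)/(-2 + 8)) = -12*(7 + 2*(-1 + 2*64)/6) = -12*(7 + 2*(1/6)*(-1 + 128)) = -12*(7 + 2*(1/6)*127) = -12*(7 + 127/3) = -12*148/3 = -592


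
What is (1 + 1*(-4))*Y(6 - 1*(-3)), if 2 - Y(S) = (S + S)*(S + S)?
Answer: 966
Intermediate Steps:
Y(S) = 2 - 4*S**2 (Y(S) = 2 - (S + S)*(S + S) = 2 - 2*S*2*S = 2 - 4*S**2)
(1 + 1*(-4))*Y(6 - 1*(-3)) = (1 + 1*(-4))*(2 - 4*(6 - 1*(-3))**2) = (1 - 4)*(2 - 4*(6 + 3)**2) = -3*(2 - 4*9**2) = -3*(2 - 4*81) = -3*(2 - 324) = -3*(-322) = 966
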